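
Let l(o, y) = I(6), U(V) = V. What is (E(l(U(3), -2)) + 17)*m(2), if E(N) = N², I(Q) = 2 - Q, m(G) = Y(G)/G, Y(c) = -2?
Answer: -33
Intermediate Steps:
m(G) = -2/G
l(o, y) = -4 (l(o, y) = 2 - 1*6 = 2 - 6 = -4)
(E(l(U(3), -2)) + 17)*m(2) = ((-4)² + 17)*(-2/2) = (16 + 17)*(-2*½) = 33*(-1) = -33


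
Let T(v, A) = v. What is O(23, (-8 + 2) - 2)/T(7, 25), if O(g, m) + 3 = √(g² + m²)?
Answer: -3/7 + √593/7 ≈ 3.0502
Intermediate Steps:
O(g, m) = -3 + √(g² + m²)
O(23, (-8 + 2) - 2)/T(7, 25) = (-3 + √(23² + ((-8 + 2) - 2)²))/7 = (-3 + √(529 + (-6 - 2)²))*(⅐) = (-3 + √(529 + (-8)²))*(⅐) = (-3 + √(529 + 64))*(⅐) = (-3 + √593)*(⅐) = -3/7 + √593/7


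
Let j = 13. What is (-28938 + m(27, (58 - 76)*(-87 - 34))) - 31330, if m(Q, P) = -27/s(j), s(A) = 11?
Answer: -662975/11 ≈ -60270.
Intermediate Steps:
m(Q, P) = -27/11
(-28938 + m(27, (58 - 76)*(-87 - 34))) - 31330 = (-28938 - 27/11) - 31330 = -318345/11 - 31330 = -662975/11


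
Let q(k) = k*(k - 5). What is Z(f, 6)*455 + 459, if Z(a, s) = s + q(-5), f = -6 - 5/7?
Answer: 25939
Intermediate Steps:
q(k) = k*(-5 + k)
f = -47/7 (f = -6 - 5/7 = -47/7 ≈ -6.7143)
Z(a, s) = 50 + s (Z(a, s) = s - 5*(-5 - 5) = s - 5*(-10) = s + 50 = 50 + s)
Z(f, 6)*455 + 459 = (50 + 6)*455 + 459 = 56*455 + 459 = 25480 + 459 = 25939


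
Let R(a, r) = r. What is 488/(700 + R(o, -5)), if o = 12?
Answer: 488/695 ≈ 0.70216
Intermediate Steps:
488/(700 + R(o, -5)) = 488/(700 - 5) = 488/695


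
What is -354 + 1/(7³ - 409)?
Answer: -23365/66 ≈ -354.02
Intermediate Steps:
-354 + 1/(7³ - 409) = -354 + 1/(343 - 409) = -354 + 1/(-66) = -354 - 1/66 = -23365/66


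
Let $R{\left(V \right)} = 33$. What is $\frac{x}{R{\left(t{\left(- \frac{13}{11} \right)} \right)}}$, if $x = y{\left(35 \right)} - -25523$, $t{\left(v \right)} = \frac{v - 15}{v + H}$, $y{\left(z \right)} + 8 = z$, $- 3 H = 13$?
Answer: $\frac{25550}{33} \approx 774.24$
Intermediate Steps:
$H = - \frac{13}{3}$ ($H = \left(- \frac{1}{3}\right) 13 = - \frac{13}{3} \approx -4.3333$)
$y{\left(z \right)} = -8 + z$
$t{\left(v \right)} = \frac{-15 + v}{- \frac{13}{3} + v}$ ($t{\left(v \right)} = \frac{v - 15}{v - \frac{13}{3}} = \frac{-15 + v}{- \frac{13}{3} + v}$)
$x = 25550$ ($x = \left(-8 + 35\right) - -25523 = 27 + 25523 = 25550$)
$\frac{x}{R{\left(t{\left(- \frac{13}{11} \right)} \right)}} = \frac{25550}{33}$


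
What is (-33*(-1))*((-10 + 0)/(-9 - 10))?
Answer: 330/19 ≈ 17.368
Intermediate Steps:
(-33*(-1))*((-10 + 0)/(-9 - 10)) = 33*(-10/(-19)) = 33*(-10*(-1/19)) = 33*(10/19) = 330/19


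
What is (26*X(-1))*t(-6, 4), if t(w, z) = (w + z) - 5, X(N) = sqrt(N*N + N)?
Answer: 0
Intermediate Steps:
X(N) = sqrt(N + N**2) (X(N) = sqrt(N**2 + N) = sqrt(N + N**2))
t(w, z) = -5 + w + z
(26*X(-1))*t(-6, 4) = (26*sqrt(-(1 - 1)))*(-5 - 6 + 4) = (26*sqrt(-1*0))*(-7) = (26*sqrt(0))*(-7) = (26*0)*(-7) = 0*(-7) = 0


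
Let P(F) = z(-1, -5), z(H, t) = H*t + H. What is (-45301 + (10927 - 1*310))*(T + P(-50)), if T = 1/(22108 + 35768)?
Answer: -154413835/1113 ≈ -1.3874e+5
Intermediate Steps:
T = 1/57876 ≈ 1.7278e-5
z(H, t) = H + H*t
P(F) = 4 (P(F) = -(1 - 5) = -1*(-4) = 4)
(-45301 + (10927 - 1*310))*(T + P(-50)) = (-45301 + (10927 - 1*310))*(1/57876 + 4) = (-45301 + (10927 - 310))*(231505/57876) = (-45301 + 10617)*(231505/57876) = -34684*231505/57876 = -154413835/1113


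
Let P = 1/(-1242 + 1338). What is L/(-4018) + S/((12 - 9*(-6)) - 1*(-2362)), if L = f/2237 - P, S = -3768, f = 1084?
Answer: -812888679901/523764236352 ≈ -1.5520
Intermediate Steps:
P = 1/96 ≈ 0.010417
L = 101827/214752 (L = 1084/2237 - 1*1/96 = 1084*(1/2237) - 1/96 = 1084/2237 - 1/96 = 101827/214752 ≈ 0.47416)
L/(-4018) + S/((12 - 9*(-6)) - 1*(-2362)) = (101827/214752)/(-4018) - 3768/((12 - 9*(-6)) - 1*(-2362)) = (101827/214752)*(-1/4018) - 3768/((12 + 54) + 2362) = -101827/862873536 - 3768/(66 + 2362) = -101827/862873536 - 3768/2428 = -101827/862873536 - 3768*1/2428 = -101827/862873536 - 942/607 = -812888679901/523764236352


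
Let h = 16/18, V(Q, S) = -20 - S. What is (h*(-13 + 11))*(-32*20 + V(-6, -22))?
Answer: 10208/9 ≈ 1134.2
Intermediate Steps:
h = 8/9 (h = 16*(1/18) = 8/9 ≈ 0.88889)
(h*(-13 + 11))*(-32*20 + V(-6, -22)) = (8*(-13 + 11)/9)*(-32*20 + (-20 - 1*(-22))) = ((8/9)*(-2))*(-640 + (-20 + 22)) = -16*(-640 + 2)/9 = -16/9*(-638) = 10208/9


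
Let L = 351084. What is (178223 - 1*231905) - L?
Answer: -404766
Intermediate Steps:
(178223 - 1*231905) - L = (178223 - 1*231905) - 1*351084 = (178223 - 231905) - 351084 = -53682 - 351084 = -404766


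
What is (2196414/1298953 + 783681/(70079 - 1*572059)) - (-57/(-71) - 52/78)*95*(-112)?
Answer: 201214080523830251/138886314938220 ≈ 1448.8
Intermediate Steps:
(2196414/1298953 + 783681/(70079 - 1*572059)) - (-57/(-71) - 52/78)*95*(-112) = (2196414*(1/1298953) + 783681/(70079 - 572059)) - (-57*(-1/71) - 52*1/78)*95*(-112) = (2196414/1298953 + 783681/(-501980)) - (57/71 - 2/3)*95*(-112) = (2196414/1298953 + 783681*(-1/501980)) - (29/213)*95*(-112) = (2196414/1298953 - 783681/501980) - 2755*(-112)/213 = 84591113727/652048426940 - 1*(-308560/213) = 84591113727/652048426940 + 308560/213 = 201214080523830251/138886314938220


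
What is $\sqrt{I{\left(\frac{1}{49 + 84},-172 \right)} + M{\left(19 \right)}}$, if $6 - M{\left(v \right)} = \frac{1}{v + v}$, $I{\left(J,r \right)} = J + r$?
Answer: $\frac{i \sqrt{11746826}}{266} \approx 12.885 i$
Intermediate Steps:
$M{\left(v \right)} = 6 - \frac{1}{2 v}$ ($M{\left(v \right)} = 6 - \frac{1}{v + v} = 6 - \frac{1}{2 v}$)
$\sqrt{I{\left(\frac{1}{49 + 84},-172 \right)} + M{\left(19 \right)}} = \sqrt{\left(\frac{1}{49 + 84} - 172\right) + \left(6 - \frac{1}{2 \cdot 19}\right)} = \sqrt{\left(\frac{1}{133} - 172\right) + \left(6 - \frac{1}{38}\right)} = \sqrt{- \frac{22875}{133} + \frac{227}{38}} = \sqrt{- \frac{44161}{266}} = \frac{i \sqrt{11746826}}{266}$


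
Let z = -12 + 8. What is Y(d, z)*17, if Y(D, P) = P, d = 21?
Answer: -68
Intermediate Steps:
z = -4
Y(d, z)*17 = -4*17 = -68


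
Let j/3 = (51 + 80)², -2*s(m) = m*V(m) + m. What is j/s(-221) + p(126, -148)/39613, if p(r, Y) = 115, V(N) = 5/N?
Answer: 679802833/1426068 ≈ 476.70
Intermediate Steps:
s(m) = -5/2 - m/2 (s(m) = -(m*(5/m) + m)/2 = -(5 + m)/2 = -5/2 - m/2)
j = 51483 (j = 3*(51 + 80)² = 3*131² = 3*17161 = 51483)
j/s(-221) + p(126, -148)/39613 = 51483/(-5/2 - ½*(-221)) + 115/39613 = 51483/(-5/2 + 221/2) + 115*(1/39613) = 51483/108 + 115/39613 = 51483*(1/108) + 115/39613 = 17161/36 + 115/39613 = 679802833/1426068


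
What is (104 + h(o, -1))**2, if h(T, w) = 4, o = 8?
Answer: 11664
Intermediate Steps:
(104 + h(o, -1))**2 = (104 + 4)**2 = 108**2 = 11664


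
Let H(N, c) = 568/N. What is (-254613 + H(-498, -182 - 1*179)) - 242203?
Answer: -123707468/249 ≈ -4.9682e+5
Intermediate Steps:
(-254613 + H(-498, -182 - 1*179)) - 242203 = (-254613 + 568/(-498)) - 242203 = (-254613 + 568*(-1/498)) - 242203 = (-254613 - 284/249) - 242203 = -63398921/249 - 242203 = -123707468/249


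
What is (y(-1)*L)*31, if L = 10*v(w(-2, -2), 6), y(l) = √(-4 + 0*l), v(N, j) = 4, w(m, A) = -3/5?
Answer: 2480*I ≈ 2480.0*I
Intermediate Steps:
w(m, A) = -⅗ (w(m, A) = -3*⅕ = -⅗)
y(l) = 2*I (y(l) = √(-4 + 0) = √(-4) = 2*I)
L = 40 (L = 10*4 = 40)
(y(-1)*L)*31 = ((2*I)*40)*31 = (80*I)*31 = 2480*I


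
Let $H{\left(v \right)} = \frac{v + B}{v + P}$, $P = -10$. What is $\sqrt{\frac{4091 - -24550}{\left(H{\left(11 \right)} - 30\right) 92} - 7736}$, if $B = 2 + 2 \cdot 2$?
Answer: $\frac{i \sqrt{2774988203}}{598} \approx 88.091 i$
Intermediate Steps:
$B = 6$ ($B = 2 + 4 = 6$)
$H{\left(v \right)} = \frac{6 + v}{-10 + v}$ ($H{\left(v \right)} = \frac{v + 6}{v - 10} = \frac{6 + v}{-10 + v}$)
$\sqrt{\frac{4091 - -24550}{\left(H{\left(11 \right)} - 30\right) 92} - 7736} = \sqrt{\frac{4091 - -24550}{\left(\frac{6 + 11}{-10 + 11} - 30\right) 92} - 7736} = \sqrt{\frac{4091 + 24550}{\left(1^{-1} \cdot 17 - 30\right) 92} - 7736} = \sqrt{\frac{28641}{\left(1 \cdot 17 - 30\right) 92} - 7736} = \sqrt{\frac{28641}{\left(17 - 30\right) 92} - 7736} = \sqrt{\frac{28641}{\left(-13\right) 92} - 7736} = \sqrt{\frac{28641}{-1196} - 7736} = \sqrt{28641 \left(- \frac{1}{1196}\right) - 7736} = \sqrt{- \frac{28641}{1196} - 7736} = \sqrt{- \frac{9280897}{1196}} = \frac{i \sqrt{2774988203}}{598}$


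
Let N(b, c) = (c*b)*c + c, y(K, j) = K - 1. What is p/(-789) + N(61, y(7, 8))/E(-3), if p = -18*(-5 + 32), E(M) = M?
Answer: -192880/263 ≈ -733.38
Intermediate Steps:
p = -486 (p = -18*27 = -486)
y(K, j) = -1 + K
N(b, c) = c + b*c**2 (N(b, c) = (b*c)*c + c = b*c**2 + c = c + b*c**2)
p/(-789) + N(61, y(7, 8))/E(-3) = -486/(-789) + ((-1 + 7)*(1 + 61*(-1 + 7)))/(-3) = -486*(-1/789) + (6*(1 + 61*6))*(-1/3) = 162/263 + (6*(1 + 366))*(-1/3) = 162/263 + (6*367)*(-1/3) = 162/263 + 2202*(-1/3) = 162/263 - 734 = -192880/263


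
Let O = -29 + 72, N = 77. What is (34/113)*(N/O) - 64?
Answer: -308358/4859 ≈ -63.461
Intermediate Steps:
O = 43
(34/113)*(N/O) - 64 = (34/113)*(77/43) - 64 = 2618/4859 - 64 = -308358/4859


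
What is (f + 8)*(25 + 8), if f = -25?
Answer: -561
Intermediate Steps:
(f + 8)*(25 + 8) = (-25 + 8)*(25 + 8) = -17*33 = -561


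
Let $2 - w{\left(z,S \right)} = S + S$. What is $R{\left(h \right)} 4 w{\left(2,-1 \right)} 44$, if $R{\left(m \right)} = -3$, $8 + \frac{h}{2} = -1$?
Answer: $-2112$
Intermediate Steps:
$h = -18$ ($h = -16 + 2 \left(-1\right) = -16 - 2 = -18$)
$w{\left(z,S \right)} = 2 - 2 S$ ($w{\left(z,S \right)} = 2 - \left(S + S\right) = 2 - 2 S$)
$R{\left(h \right)} 4 w{\left(2,-1 \right)} 44 = \left(-3\right) 4 \left(2 - -2\right) 44 = - 12 \left(2 + 2\right) 44 = \left(-12\right) 4 \cdot 44 = \left(-48\right) 44 = -2112$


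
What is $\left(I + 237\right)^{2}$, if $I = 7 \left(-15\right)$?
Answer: $17424$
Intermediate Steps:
$I = -105$
$\left(I + 237\right)^{2} = \left(-105 + 237\right)^{2} = 132^{2} = 17424$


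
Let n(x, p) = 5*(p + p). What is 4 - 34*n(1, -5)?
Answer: 1704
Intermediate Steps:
n(x, p) = 10*p (n(x, p) = 5*(2*p) = 10*p)
4 - 34*n(1, -5) = 4 - 340*(-5) = 4 - 34*(-50) = 4 + 1700 = 1704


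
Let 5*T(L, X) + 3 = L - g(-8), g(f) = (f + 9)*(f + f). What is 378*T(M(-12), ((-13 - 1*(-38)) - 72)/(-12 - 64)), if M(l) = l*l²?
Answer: -129654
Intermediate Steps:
g(f) = 2*f*(9 + f) (g(f) = (9 + f)*(2*f) = 2*f*(9 + f))
M(l) = l³
T(L, X) = 13/5 + L/5 (T(L, X) = -⅗ + (L - 2*(-8)*(9 - 8))/5 = -⅗ + (L - 2*(-8))/5 = -⅗ + (L - 1*(-16))/5 = -⅗ + (L + 16)/5 = -⅗ + (16 + L)/5 = -⅗ + (16/5 + L/5) = 13/5 + L/5)
378*T(M(-12), ((-13 - 1*(-38)) - 72)/(-12 - 64)) = 378*(13/5 + (⅕)*(-12)³) = 378*(13/5 + (⅕)*(-1728)) = 378*(13/5 - 1728/5) = 378*(-343) = -129654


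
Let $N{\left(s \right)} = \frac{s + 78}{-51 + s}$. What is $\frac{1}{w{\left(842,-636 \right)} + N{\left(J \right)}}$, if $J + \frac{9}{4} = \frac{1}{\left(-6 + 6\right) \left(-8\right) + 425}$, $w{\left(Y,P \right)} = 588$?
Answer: $\frac{90521}{53097569} \approx 0.0017048$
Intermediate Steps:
$J = - \frac{3821}{1700}$ ($J = - \frac{9}{4} + \frac{1}{\left(-6 + 6\right) \left(-8\right) + 425} = - \frac{9}{4} + \frac{1}{0 \left(-8\right) + 425} = - \frac{9}{4} + \frac{1}{0 + 425} = - \frac{9}{4} + \frac{1}{425} = - \frac{3821}{1700} \approx -2.2476$)
$N{\left(s \right)} = \frac{78 + s}{-51 + s}$
$\frac{1}{w{\left(842,-636 \right)} + N{\left(J \right)}} = \frac{1}{588 + \frac{78 - \frac{3821}{1700}}{-51 - \frac{3821}{1700}}} = \frac{1}{588 + \frac{1}{- \frac{90521}{1700}} \cdot \frac{128779}{1700}} = \frac{1}{588 - \frac{128779}{90521}} = \frac{1}{\frac{53097569}{90521}} = \frac{90521}{53097569}$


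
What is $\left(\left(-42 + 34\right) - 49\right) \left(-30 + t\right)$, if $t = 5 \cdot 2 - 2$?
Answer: $1254$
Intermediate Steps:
$t = 8$ ($t = 10 - 2 = 8$)
$\left(\left(-42 + 34\right) - 49\right) \left(-30 + t\right) = \left(\left(-42 + 34\right) - 49\right) \left(-30 + 8\right) = \left(-8 - 49\right) \left(-22\right) = \left(-57\right) \left(-22\right) = 1254$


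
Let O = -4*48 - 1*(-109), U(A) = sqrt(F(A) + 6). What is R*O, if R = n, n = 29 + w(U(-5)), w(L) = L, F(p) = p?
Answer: -2490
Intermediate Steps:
U(A) = sqrt(6 + A) (U(A) = sqrt(A + 6) = sqrt(6 + A))
n = 30 (n = 29 + sqrt(6 - 5) = 29 + sqrt(1) = 29 + 1 = 30)
R = 30
O = -83 (O = -192 + 109 = -83)
R*O = 30*(-83) = -2490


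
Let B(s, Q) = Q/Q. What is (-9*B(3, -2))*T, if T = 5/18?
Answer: -5/2 ≈ -2.5000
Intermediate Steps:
B(s, Q) = 1
T = 5/18 (T = 5*(1/18) = 5/18 ≈ 0.27778)
(-9*B(3, -2))*T = -9*1*(5/18) = -9*5/18 = -5/2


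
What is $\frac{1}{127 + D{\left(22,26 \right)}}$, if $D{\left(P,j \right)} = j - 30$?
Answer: $\frac{1}{123} \approx 0.0081301$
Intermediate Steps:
$D{\left(P,j \right)} = -30 + j$
$\frac{1}{127 + D{\left(22,26 \right)}} = \frac{1}{127 + \left(-30 + 26\right)} = \frac{1}{127 - 4} = \frac{1}{123}$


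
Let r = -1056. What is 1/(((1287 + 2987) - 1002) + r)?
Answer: 1/2216 ≈ 0.00045126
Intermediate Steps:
1/(((1287 + 2987) - 1002) + r) = 1/(((1287 + 2987) - 1002) - 1056) = 1/((4274 - 1002) - 1056) = 1/(3272 - 1056) = 1/2216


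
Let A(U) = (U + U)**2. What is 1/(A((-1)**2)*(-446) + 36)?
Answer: -1/1748 ≈ -0.00057208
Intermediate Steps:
A(U) = 4*U**2 (A(U) = (2*U)**2 = 4*U**2)
1/(A((-1)**2)*(-446) + 36) = 1/((4*((-1)**2)**2)*(-446) + 36) = 1/((4*1**2)*(-446) + 36) = 1/((4*1)*(-446) + 36) = 1/(4*(-446) + 36) = 1/(-1784 + 36) = 1/(-1748) = -1/1748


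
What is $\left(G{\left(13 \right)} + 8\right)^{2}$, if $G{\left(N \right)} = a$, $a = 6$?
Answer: $196$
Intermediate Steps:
$G{\left(N \right)} = 6$
$\left(G{\left(13 \right)} + 8\right)^{2} = \left(6 + 8\right)^{2} = 14^{2} = 196$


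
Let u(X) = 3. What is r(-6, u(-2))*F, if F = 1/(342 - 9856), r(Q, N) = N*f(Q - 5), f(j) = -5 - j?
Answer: -9/4757 ≈ -0.0018919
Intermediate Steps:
r(Q, N) = -N*Q (r(Q, N) = N*(-5 - (Q - 5)) = N*(-5 - (-5 + Q)) = N*(-5 + (5 - Q)) = N*(-Q) = -N*Q)
F = -1/9514 (F = 1/(-9514) = -1/9514 ≈ -0.00010511)
r(-6, u(-2))*F = -1*3*(-6)*(-1/9514) = 18*(-1/9514) = -9/4757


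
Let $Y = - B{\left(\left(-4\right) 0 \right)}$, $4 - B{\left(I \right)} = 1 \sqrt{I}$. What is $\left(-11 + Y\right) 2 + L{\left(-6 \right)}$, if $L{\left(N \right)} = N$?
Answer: $-36$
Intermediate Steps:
$B{\left(I \right)} = 4 - \sqrt{I}$ ($B{\left(I \right)} = 4 - 1 \sqrt{I} = 4 - \sqrt{I}$)
$Y = -4$ ($Y = - (4 - \sqrt{\left(-4\right) 0}) = - (4 - \sqrt{0}) = - (4 - 0) = - (4 + 0) = \left(-1\right) 4 = -4$)
$\left(-11 + Y\right) 2 + L{\left(-6 \right)} = \left(-11 - 4\right) 2 - 6 = \left(-15\right) 2 - 6 = -30 - 6 = -36$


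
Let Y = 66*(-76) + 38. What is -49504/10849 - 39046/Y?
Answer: 4662609/1421219 ≈ 3.2807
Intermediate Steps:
Y = -4978 (Y = -5016 + 38 = -4978)
-49504/10849 - 39046/Y = -49504/10849 - 39046/(-4978) = -49504*1/10849 - 39046*(-1/4978) = -49504/10849 + 19523/2489 = 4662609/1421219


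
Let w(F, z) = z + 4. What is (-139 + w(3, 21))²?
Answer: 12996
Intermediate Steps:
w(F, z) = 4 + z
(-139 + w(3, 21))² = (-139 + (4 + 21))² = (-139 + 25)² = (-114)² = 12996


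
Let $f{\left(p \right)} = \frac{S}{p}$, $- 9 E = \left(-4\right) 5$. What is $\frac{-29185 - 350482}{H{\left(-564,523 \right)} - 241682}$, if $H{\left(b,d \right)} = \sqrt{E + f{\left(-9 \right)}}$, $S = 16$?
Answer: $\frac{1139001}{725044} \approx 1.5709$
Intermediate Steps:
$E = \frac{20}{9}$ ($E = - \frac{\left(-4\right) 5}{9} = \left(- \frac{1}{9}\right) \left(-20\right) = \frac{20}{9} \approx 2.2222$)
$f{\left(p \right)} = \frac{16}{p}$
$H{\left(b,d \right)} = \frac{2}{3}$ ($H{\left(b,d \right)} = \sqrt{\frac{20}{9} + \frac{16}{-9}} = \sqrt{\frac{20}{9} + 16 \left(- \frac{1}{9}\right)} = \sqrt{\frac{20}{9} - \frac{16}{9}} = \sqrt{\frac{4}{9}} = \frac{2}{3}$)
$\frac{-29185 - 350482}{H{\left(-564,523 \right)} - 241682} = \frac{-29185 - 350482}{\frac{2}{3} - 241682} = - \frac{379667}{- \frac{725044}{3}} = \left(-379667\right) \left(- \frac{3}{725044}\right) = \frac{1139001}{725044}$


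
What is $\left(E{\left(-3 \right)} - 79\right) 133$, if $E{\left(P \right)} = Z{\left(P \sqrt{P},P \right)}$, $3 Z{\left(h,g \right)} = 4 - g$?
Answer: $- \frac{30590}{3} \approx -10197.0$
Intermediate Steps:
$Z{\left(h,g \right)} = \frac{4}{3} - \frac{g}{3}$ ($Z{\left(h,g \right)} = \frac{4 - g}{3} = \frac{4}{3} - \frac{g}{3}$)
$E{\left(P \right)} = \frac{4}{3} - \frac{P}{3}$
$\left(E{\left(-3 \right)} - 79\right) 133 = \left(\left(\frac{4}{3} - -1\right) - 79\right) 133 = \left(\left(\frac{4}{3} + 1\right) - 79\right) 133 = \left(\frac{7}{3} - 79\right) 133 = \left(- \frac{230}{3}\right) 133 = - \frac{30590}{3}$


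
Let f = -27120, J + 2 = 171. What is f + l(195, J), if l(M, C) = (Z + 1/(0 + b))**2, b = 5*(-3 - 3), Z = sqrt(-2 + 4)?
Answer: -24406199/900 - sqrt(2)/15 ≈ -27118.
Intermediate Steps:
J = 169 (J = -2 + 171 = 169)
Z = sqrt(2) ≈ 1.4142
b = -30 (b = 5*(-6) = -30)
l(M, C) = (-1/30 + sqrt(2))**2 (l(M, C) = (sqrt(2) + 1/(0 - 30))**2 = (sqrt(2) + 1/(-30))**2 = (sqrt(2) - 1/30)**2 = (-1/30 + sqrt(2))**2)
f + l(195, J) = -27120 + (1801/900 - sqrt(2)/15) = -24406199/900 - sqrt(2)/15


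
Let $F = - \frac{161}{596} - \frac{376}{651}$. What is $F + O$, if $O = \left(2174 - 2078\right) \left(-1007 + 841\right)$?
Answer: $- \frac{6183433163}{387996} \approx -15937.0$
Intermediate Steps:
$O = -15936$ ($O = 96 \left(-166\right) = -15936$)
$F = - \frac{328907}{387996}$ ($F = \left(-161\right) \frac{1}{596} - \frac{376}{651} = - \frac{161}{596} - \frac{376}{651} = - \frac{328907}{387996} \approx -0.84771$)
$F + O = - \frac{328907}{387996} - 15936 = - \frac{6183433163}{387996}$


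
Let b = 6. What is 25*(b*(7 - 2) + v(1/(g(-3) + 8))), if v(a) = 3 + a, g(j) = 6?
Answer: 11575/14 ≈ 826.79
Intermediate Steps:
25*(b*(7 - 2) + v(1/(g(-3) + 8))) = 25*(6*(7 - 2) + (3 + 1/(6 + 8))) = 25*(6*5 + (3 + 1/14)) = 25*(30 + (3 + 1/14)) = 25*(30 + 43/14) = 25*(463/14) = 11575/14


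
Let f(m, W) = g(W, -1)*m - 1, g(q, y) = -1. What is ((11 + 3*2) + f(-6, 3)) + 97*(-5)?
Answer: -463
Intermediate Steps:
f(m, W) = -1 - m (f(m, W) = -m - 1 = -1 - m)
((11 + 3*2) + f(-6, 3)) + 97*(-5) = ((11 + 3*2) + (-1 - 1*(-6))) + 97*(-5) = ((11 + 6) + (-1 + 6)) - 485 = (17 + 5) - 485 = 22 - 485 = -463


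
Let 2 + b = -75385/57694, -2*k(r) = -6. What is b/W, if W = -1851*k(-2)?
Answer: 21197/35597198 ≈ 0.00059547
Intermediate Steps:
k(r) = 3 (k(r) = -½*(-6) = 3)
b = -190773/57694 (b = -2 - 75385/57694 = -190773/57694 ≈ -3.3066)
W = -5553 (W = -1851*3 = -5553)
b/W = -190773/57694/(-5553) = -190773/57694*(-1/5553) = 21197/35597198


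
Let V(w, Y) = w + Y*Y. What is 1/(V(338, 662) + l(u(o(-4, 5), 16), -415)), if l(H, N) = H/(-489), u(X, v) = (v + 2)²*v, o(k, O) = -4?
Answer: 163/71487138 ≈ 2.2801e-6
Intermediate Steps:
V(w, Y) = w + Y²
u(X, v) = v*(2 + v)² (u(X, v) = (2 + v)²*v = v*(2 + v)²)
l(H, N) = -H/489 (l(H, N) = H*(-1/489) = -H/489)
1/(V(338, 662) + l(u(o(-4, 5), 16), -415)) = 1/((338 + 662²) - 16*(2 + 16)²/489) = 1/((338 + 438244) - 16*18²/489) = 1/(438582 - 16*324/489) = 1/(438582 - 1/489*5184) = 1/(438582 - 1728/163) = 1/(71487138/163) = 163/71487138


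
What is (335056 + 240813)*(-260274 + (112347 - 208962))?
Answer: -205521311541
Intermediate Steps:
(335056 + 240813)*(-260274 + (112347 - 208962)) = 575869*(-260274 - 96615) = 575869*(-356889) = -205521311541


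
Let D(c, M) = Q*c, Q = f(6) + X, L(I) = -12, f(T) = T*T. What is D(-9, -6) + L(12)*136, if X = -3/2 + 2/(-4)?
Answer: -1938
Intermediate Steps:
f(T) = T²
X = -2 (X = -3*½ + 2*(-¼) = -3/2 - ½ = -2)
Q = 34 (Q = 6² - 2 = 36 - 2 = 34)
D(c, M) = 34*c
D(-9, -6) + L(12)*136 = 34*(-9) - 12*136 = -306 - 1632 = -1938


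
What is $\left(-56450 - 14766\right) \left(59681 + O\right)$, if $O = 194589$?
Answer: $-18108092320$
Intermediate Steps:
$\left(-56450 - 14766\right) \left(59681 + O\right) = \left(-56450 - 14766\right) \left(59681 + 194589\right) = \left(-71216\right) 254270 = -18108092320$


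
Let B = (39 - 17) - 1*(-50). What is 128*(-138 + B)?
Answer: -8448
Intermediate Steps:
B = 72 (B = 22 + 50 = 72)
128*(-138 + B) = 128*(-138 + 72) = 128*(-66) = -8448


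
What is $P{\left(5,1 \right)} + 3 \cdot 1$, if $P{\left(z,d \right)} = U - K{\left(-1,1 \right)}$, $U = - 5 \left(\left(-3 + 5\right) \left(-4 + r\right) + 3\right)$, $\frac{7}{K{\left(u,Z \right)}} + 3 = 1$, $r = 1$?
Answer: $\frac{43}{2} \approx 21.5$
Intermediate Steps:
$K{\left(u,Z \right)} = - \frac{7}{2}$ ($K{\left(u,Z \right)} = \frac{7}{-3 + 1} = \frac{7}{-2} = 7 \left(- \frac{1}{2}\right) = - \frac{7}{2}$)
$U = 15$ ($U = - 5 \left(\left(-3 + 5\right) \left(-4 + 1\right) + 3\right) = - 5 \left(2 \left(-3\right) + 3\right) = - 5 \left(-6 + 3\right) = \left(-5\right) \left(-3\right) = 15$)
$P{\left(z,d \right)} = \frac{37}{2}$ ($P{\left(z,d \right)} = 15 - - \frac{7}{2} = 15 + \frac{7}{2} = \frac{37}{2}$)
$P{\left(5,1 \right)} + 3 \cdot 1 = \frac{37}{2} + 3 \cdot 1 = \frac{37}{2} + 3 = \frac{43}{2}$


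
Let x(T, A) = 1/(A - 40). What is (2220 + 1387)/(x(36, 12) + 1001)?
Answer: 100996/28027 ≈ 3.6035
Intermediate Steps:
x(T, A) = 1/(-40 + A)
(2220 + 1387)/(x(36, 12) + 1001) = (2220 + 1387)/(1/(-40 + 12) + 1001) = 3607/(1/(-28) + 1001) = 3607/(-1/28 + 1001) = 3607/(28027/28) = 3607*(28/28027) = 100996/28027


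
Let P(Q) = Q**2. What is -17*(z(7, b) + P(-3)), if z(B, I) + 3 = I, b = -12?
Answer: 102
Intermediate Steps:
z(B, I) = -3 + I
-17*(z(7, b) + P(-3)) = -17*((-3 - 12) + (-3)**2) = -17*(-15 + 9) = -17*(-6) = 102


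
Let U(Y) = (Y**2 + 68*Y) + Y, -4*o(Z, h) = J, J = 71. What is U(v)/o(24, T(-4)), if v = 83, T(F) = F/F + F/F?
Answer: -50464/71 ≈ -710.76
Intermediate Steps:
T(F) = 2 (T(F) = 1 + 1 = 2)
o(Z, h) = -71/4 (o(Z, h) = -1/4*71 = -71/4)
U(Y) = Y**2 + 69*Y
U(v)/o(24, T(-4)) = (83*(69 + 83))/(-71/4) = (83*152)*(-4/71) = 12616*(-4/71) = -50464/71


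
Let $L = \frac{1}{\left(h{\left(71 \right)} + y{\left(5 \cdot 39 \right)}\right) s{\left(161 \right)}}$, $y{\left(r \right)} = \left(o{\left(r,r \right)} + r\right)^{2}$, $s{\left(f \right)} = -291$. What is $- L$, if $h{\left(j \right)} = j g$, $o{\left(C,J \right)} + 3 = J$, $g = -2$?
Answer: $\frac{1}{43541457} \approx 2.2967 \cdot 10^{-8}$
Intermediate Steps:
$o{\left(C,J \right)} = -3 + J$
$h{\left(j \right)} = - 2 j$ ($h{\left(j \right)} = j \left(-2\right) = - 2 j$)
$y{\left(r \right)} = \left(-3 + 2 r\right)^{2}$ ($y{\left(r \right)} = \left(\left(-3 + r\right) + r\right)^{2} = \left(-3 + 2 r\right)^{2}$)
$L = - \frac{1}{43541457}$ ($L = \frac{1}{\left(\left(-2\right) 71 + \left(-3 + 2 \cdot 5 \cdot 39\right)^{2}\right) \left(-291\right)} = \frac{1}{-142 + \left(-3 + 2 \cdot 195\right)^{2}} \left(- \frac{1}{291}\right) = \frac{1}{-142 + \left(-3 + 390\right)^{2}} \left(- \frac{1}{291}\right) = \frac{1}{-142 + 387^{2}} \left(- \frac{1}{291}\right) = \frac{1}{-142 + 149769} \left(- \frac{1}{291}\right) = \frac{1}{149627} \left(- \frac{1}{291}\right) = - \frac{1}{43541457} \approx -2.2967 \cdot 10^{-8}$)
$- L = \left(-1\right) \left(- \frac{1}{43541457}\right) = \frac{1}{43541457}$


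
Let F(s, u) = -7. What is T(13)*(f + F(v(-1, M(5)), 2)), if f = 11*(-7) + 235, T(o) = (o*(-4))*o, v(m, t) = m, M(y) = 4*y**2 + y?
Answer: -102076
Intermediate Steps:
M(y) = y + 4*y**2
T(o) = -4*o**2 (T(o) = (-4*o)*o = -4*o**2)
f = 158 (f = -77 + 235 = 158)
T(13)*(f + F(v(-1, M(5)), 2)) = (-4*13**2)*(158 - 7) = -4*169*151 = -676*151 = -102076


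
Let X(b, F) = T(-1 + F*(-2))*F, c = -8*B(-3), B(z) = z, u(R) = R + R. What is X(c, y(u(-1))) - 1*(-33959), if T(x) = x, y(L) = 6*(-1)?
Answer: 33893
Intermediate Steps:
u(R) = 2*R
y(L) = -6
c = 24 (c = -8*(-3) = 24)
X(b, F) = F*(-1 - 2*F) (X(b, F) = (-1 + F*(-2))*F = (-1 - 2*F)*F = F*(-1 - 2*F))
X(c, y(u(-1))) - 1*(-33959) = -1*(-6)*(1 + 2*(-6)) - 1*(-33959) = -1*(-6)*(1 - 12) + 33959 = -1*(-6)*(-11) + 33959 = -66 + 33959 = 33893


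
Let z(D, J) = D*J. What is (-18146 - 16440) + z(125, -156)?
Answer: -54086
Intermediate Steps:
(-18146 - 16440) + z(125, -156) = (-18146 - 16440) + 125*(-156) = -34586 - 19500 = -54086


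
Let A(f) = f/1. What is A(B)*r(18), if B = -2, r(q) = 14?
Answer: -28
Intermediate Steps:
A(f) = f (A(f) = f*1 = f)
A(B)*r(18) = -2*14 = -28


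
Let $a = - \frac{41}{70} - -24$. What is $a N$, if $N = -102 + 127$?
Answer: $\frac{8195}{14} \approx 585.36$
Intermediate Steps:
$a = \frac{1639}{70}$ ($a = \left(-41\right) \frac{1}{70} + 24 = - \frac{41}{70} + 24 = \frac{1639}{70} \approx 23.414$)
$N = 25$
$a N = \frac{1639}{70} \cdot 25 = \frac{8195}{14}$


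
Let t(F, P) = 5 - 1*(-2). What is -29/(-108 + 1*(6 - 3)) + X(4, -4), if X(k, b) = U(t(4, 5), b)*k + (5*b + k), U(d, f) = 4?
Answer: 29/105 ≈ 0.27619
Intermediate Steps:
t(F, P) = 7 (t(F, P) = 5 + 2 = 7)
X(k, b) = 5*b + 5*k (X(k, b) = 4*k + (5*b + k) = 4*k + (k + 5*b) = 5*b + 5*k)
-29/(-108 + 1*(6 - 3)) + X(4, -4) = -29/(-108 + 1*(6 - 3)) + (5*(-4) + 5*4) = -29/(-108 + 1*3) + (-20 + 20) = -29/(-108 + 3) + 0 = -29/(-105) + 0 = -1/105*(-29) + 0 = 29/105 + 0 = 29/105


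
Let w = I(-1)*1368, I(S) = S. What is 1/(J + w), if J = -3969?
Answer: -1/5337 ≈ -0.00018737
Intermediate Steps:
w = -1368 (w = -1*1368 = -1368)
1/(J + w) = 1/(-3969 - 1368) = 1/(-5337) = -1/5337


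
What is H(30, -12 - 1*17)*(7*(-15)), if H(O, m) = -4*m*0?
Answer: 0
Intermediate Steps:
H(O, m) = 0
H(30, -12 - 1*17)*(7*(-15)) = 0*(7*(-15)) = 0*(-105) = 0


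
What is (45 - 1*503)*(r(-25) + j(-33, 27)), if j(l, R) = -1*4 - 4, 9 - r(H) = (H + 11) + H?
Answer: -18320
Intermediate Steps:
r(H) = -2 - 2*H (r(H) = 9 - ((H + 11) + H) = 9 - ((11 + H) + H) = 9 - (11 + 2*H) = 9 + (-11 - 2*H) = -2 - 2*H)
j(l, R) = -8 (j(l, R) = -4 - 4 = -8)
(45 - 1*503)*(r(-25) + j(-33, 27)) = (45 - 1*503)*((-2 - 2*(-25)) - 8) = (45 - 503)*((-2 + 50) - 8) = -458*(48 - 8) = -458*40 = -18320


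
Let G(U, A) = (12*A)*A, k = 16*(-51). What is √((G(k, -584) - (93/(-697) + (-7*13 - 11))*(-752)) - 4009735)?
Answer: √2979302105/697 ≈ 78.311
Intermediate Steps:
k = -816
G(U, A) = 12*A²
√((G(k, -584) - (93/(-697) + (-7*13 - 11))*(-752)) - 4009735) = √((12*(-584)² - (93/(-697) + (-7*13 - 11))*(-752)) - 4009735) = √((12*341056 - (93*(-1/697) + (-91 - 11))*(-752)) - 4009735) = √((4092672 - (-93/697 - 102)*(-752)) - 4009735) = √((4092672 - (-71187)*(-752)/697) - 4009735) = √((4092672 - 1*53532624/697) - 4009735) = √((4092672 - 53532624/697) - 4009735) = √(2799059760/697 - 4009735) = √(4274465/697) = √2979302105/697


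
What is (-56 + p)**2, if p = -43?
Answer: 9801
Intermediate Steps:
(-56 + p)**2 = (-56 - 43)**2 = (-99)**2 = 9801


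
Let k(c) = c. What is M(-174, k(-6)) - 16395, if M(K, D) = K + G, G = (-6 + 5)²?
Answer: -16568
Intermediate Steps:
G = 1 (G = (-1)² = 1)
M(K, D) = 1 + K (M(K, D) = K + 1 = 1 + K)
M(-174, k(-6)) - 16395 = (1 - 174) - 16395 = -173 - 16395 = -16568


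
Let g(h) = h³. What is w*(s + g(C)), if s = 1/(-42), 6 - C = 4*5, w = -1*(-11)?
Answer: -1267739/42 ≈ -30184.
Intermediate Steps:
w = 11
C = -14 (C = 6 - 4*5 = 6 - 1*20 = 6 - 20 = -14)
s = -1/42 ≈ -0.023810
w*(s + g(C)) = 11*(-1/42 + (-14)³) = 11*(-1/42 - 2744) = 11*(-115249/42) = -1267739/42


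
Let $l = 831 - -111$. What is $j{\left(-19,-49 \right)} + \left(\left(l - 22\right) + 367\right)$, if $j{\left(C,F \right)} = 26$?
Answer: $1313$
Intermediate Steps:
$l = 942$ ($l = 831 + 111 = 942$)
$j{\left(-19,-49 \right)} + \left(\left(l - 22\right) + 367\right) = 26 + \left(\left(942 - 22\right) + 367\right) = 26 + \left(920 + 367\right) = 26 + 1287 = 1313$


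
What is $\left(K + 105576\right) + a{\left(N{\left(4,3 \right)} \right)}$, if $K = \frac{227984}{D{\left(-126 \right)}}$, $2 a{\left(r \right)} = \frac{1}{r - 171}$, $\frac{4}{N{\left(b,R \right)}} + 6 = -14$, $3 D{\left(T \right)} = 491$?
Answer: $\frac{89917264361}{840592} \approx 1.0697 \cdot 10^{5}$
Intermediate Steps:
$D{\left(T \right)} = \frac{491}{3}$ ($D{\left(T \right)} = \frac{1}{3} \cdot 491 = \frac{491}{3}$)
$N{\left(b,R \right)} = - \frac{1}{5}$ ($N{\left(b,R \right)} = \frac{4}{-6 - 14} = \frac{4}{-20} = 4 \left(- \frac{1}{20}\right) = - \frac{1}{5}$)
$a{\left(r \right)} = \frac{1}{2 \left(-171 + r\right)}$ ($a{\left(r \right)} = \frac{1}{2 \left(r - 171\right)} = \frac{1}{2 \left(-171 + r\right)}$)
$K = \frac{683952}{491}$ ($K = \frac{227984}{\frac{491}{3}} = 227984 \cdot \frac{3}{491} = \frac{683952}{491} \approx 1393.0$)
$\left(K + 105576\right) + a{\left(N{\left(4,3 \right)} \right)} = \left(\frac{683952}{491} + 105576\right) + \frac{1}{2 \left(-171 - \frac{1}{5}\right)} = \frac{52521768}{491} + \frac{1}{2 \left(- \frac{856}{5}\right)} = \frac{52521768}{491} + \frac{1}{2} \left(- \frac{5}{856}\right) = \frac{52521768}{491} - \frac{5}{1712} = \frac{89917264361}{840592}$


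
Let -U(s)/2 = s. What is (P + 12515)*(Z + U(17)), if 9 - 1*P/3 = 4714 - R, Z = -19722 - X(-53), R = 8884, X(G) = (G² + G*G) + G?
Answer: -634341692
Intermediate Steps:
X(G) = G + 2*G² (X(G) = (G² + G²) + G = 2*G² + G = G + 2*G²)
U(s) = -2*s
Z = -25287 (Z = -19722 - (-53)*(1 + 2*(-53)) = -19722 - (-53)*(1 - 106) = -19722 - (-53)*(-105) = -19722 - 1*5565 = -19722 - 5565 = -25287)
P = 12537 (P = 27 - 3*(4714 - 1*8884) = 27 - 3*(4714 - 8884) = 27 - 3*(-4170) = 27 + 12510 = 12537)
(P + 12515)*(Z + U(17)) = (12537 + 12515)*(-25287 - 2*17) = 25052*(-25287 - 34) = 25052*(-25321) = -634341692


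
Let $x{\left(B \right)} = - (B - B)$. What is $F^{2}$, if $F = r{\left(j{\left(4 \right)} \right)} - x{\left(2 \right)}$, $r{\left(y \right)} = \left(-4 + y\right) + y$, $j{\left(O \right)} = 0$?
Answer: $16$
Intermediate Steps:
$r{\left(y \right)} = -4 + 2 y$
$x{\left(B \right)} = 0$ ($x{\left(B \right)} = \left(-1\right) 0 = 0$)
$F = -4$ ($F = \left(-4 + 2 \cdot 0\right) - 0 = \left(-4 + 0\right) + 0 = -4 + 0 = -4$)
$F^{2} = \left(-4\right)^{2} = 16$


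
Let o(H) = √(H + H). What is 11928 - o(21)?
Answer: 11928 - √42 ≈ 11922.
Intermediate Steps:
o(H) = √2*√H (o(H) = √(2*H) = √2*√H)
11928 - o(21) = 11928 - √2*√21 = 11928 - √42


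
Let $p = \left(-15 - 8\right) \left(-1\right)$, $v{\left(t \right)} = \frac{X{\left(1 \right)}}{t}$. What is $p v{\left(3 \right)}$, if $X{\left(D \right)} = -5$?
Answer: $- \frac{115}{3} \approx -38.333$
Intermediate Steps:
$v{\left(t \right)} = - \frac{5}{t}$
$p = 23$ ($p = \left(-23\right) \left(-1\right) = 23$)
$p v{\left(3 \right)} = 23 \left(- \frac{5}{3}\right) = - \frac{115}{3}$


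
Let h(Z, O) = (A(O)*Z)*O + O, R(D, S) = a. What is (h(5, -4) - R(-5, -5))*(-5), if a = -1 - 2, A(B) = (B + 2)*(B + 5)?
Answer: -195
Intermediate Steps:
A(B) = (2 + B)*(5 + B)
a = -3
R(D, S) = -3
h(Z, O) = O + O*Z*(10 + O² + 7*O) (h(Z, O) = ((10 + O² + 7*O)*Z)*O + O = (Z*(10 + O² + 7*O))*O + O = O*Z*(10 + O² + 7*O) + O = O + O*Z*(10 + O² + 7*O))
(h(5, -4) - R(-5, -5))*(-5) = (-4*(1 + 5*(10 + (-4)² + 7*(-4))) - 1*(-3))*(-5) = (-4*(1 + 5*(10 + 16 - 28)) + 3)*(-5) = (-4*(1 + 5*(-2)) + 3)*(-5) = (-4*(1 - 10) + 3)*(-5) = (-4*(-9) + 3)*(-5) = (36 + 3)*(-5) = 39*(-5) = -195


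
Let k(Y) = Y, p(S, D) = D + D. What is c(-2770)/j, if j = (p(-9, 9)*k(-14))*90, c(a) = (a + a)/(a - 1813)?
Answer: -277/5197122 ≈ -5.3299e-5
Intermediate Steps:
p(S, D) = 2*D
c(a) = 2*a/(-1813 + a) (c(a) = (2*a)/(-1813 + a) = 2*a/(-1813 + a))
j = -22680 (j = ((2*9)*(-14))*90 = (18*(-14))*90 = -252*90 = -22680)
c(-2770)/j = (2*(-2770)/(-1813 - 2770))/(-22680) = (2*(-2770)/(-4583))*(-1/22680) = (2*(-2770)*(-1/4583))*(-1/22680) = (5540/4583)*(-1/22680) = -277/5197122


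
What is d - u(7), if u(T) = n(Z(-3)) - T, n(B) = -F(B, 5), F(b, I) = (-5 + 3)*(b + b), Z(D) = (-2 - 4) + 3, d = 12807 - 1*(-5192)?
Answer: 18018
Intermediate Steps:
d = 17999 (d = 12807 + 5192 = 17999)
Z(D) = -3 (Z(D) = -6 + 3 = -3)
F(b, I) = -4*b
n(B) = 4*B (n(B) = -(-4)*B = 4*B)
u(T) = -12 - T (u(T) = 4*(-3) - T = -12 - T)
d - u(7) = 17999 - (-12 - 1*7) = 17999 - (-12 - 7) = 17999 - 1*(-19) = 17999 + 19 = 18018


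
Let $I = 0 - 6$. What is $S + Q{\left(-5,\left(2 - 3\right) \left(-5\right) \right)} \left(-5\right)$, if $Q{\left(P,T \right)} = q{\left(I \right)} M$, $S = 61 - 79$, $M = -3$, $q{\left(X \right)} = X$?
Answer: $-108$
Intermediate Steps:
$I = -6$ ($I = 0 - 6 = -6$)
$S = -18$ ($S = 61 - 79 = -18$)
$Q{\left(P,T \right)} = 18$ ($Q{\left(P,T \right)} = \left(-6\right) \left(-3\right) = 18$)
$S + Q{\left(-5,\left(2 - 3\right) \left(-5\right) \right)} \left(-5\right) = -18 + 18 \left(-5\right) = -18 - 90 = -108$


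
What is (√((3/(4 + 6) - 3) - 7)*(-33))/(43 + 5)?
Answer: -11*I*√970/160 ≈ -2.1412*I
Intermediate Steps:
(√((3/(4 + 6) - 3) - 7)*(-33))/(43 + 5) = (√((3/10 - 3) - 7)*(-33))/48 = (√((3*(⅒) - 3) - 7)*(-33))*(1/48) = (√((3/10 - 3) - 7)*(-33))*(1/48) = (√(-27/10 - 7)*(-33))*(1/48) = (√(-97/10)*(-33))*(1/48) = ((I*√970/10)*(-33))*(1/48) = -33*I*√970/10*(1/48) = -11*I*√970/160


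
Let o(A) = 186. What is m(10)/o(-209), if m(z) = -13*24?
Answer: -52/31 ≈ -1.6774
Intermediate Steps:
m(z) = -312
m(10)/o(-209) = -312/186 = -312*1/186 = -52/31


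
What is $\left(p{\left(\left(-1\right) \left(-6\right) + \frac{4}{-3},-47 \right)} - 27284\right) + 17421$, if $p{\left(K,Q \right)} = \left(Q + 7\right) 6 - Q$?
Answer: $-10056$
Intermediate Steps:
$p{\left(K,Q \right)} = 42 + 5 Q$ ($p{\left(K,Q \right)} = \left(7 + Q\right) 6 - Q = \left(42 + 6 Q\right) - Q = 42 + 5 Q$)
$\left(p{\left(\left(-1\right) \left(-6\right) + \frac{4}{-3},-47 \right)} - 27284\right) + 17421 = \left(\left(42 + 5 \left(-47\right)\right) - 27284\right) + 17421 = \left(\left(42 - 235\right) - 27284\right) + 17421 = \left(-193 - 27284\right) + 17421 = -27477 + 17421 = -10056$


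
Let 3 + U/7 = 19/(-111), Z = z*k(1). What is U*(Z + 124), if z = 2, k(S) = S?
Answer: -103488/37 ≈ -2797.0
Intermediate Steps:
Z = 2 (Z = 2*1 = 2)
U = -2464/111 (U = -21 + 7*(19/(-111)) = -21 + 7*(19*(-1/111)) = -21 + 7*(-19/111) = -21 - 133/111 = -2464/111 ≈ -22.198)
U*(Z + 124) = -2464*(2 + 124)/111 = -2464/111*126 = -103488/37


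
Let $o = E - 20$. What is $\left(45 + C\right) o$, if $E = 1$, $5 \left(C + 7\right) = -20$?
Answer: $-646$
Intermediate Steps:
$C = -11$ ($C = -7 + \frac{1}{5} \left(-20\right) = -7 - 4 = -11$)
$o = -19$ ($o = 1 - 20 = -19$)
$\left(45 + C\right) o = \left(45 - 11\right) \left(-19\right) = 34 \left(-19\right) = -646$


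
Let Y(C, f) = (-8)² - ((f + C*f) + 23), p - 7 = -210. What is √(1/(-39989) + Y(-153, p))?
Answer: 2*I*√12319221642151/39989 ≈ 175.54*I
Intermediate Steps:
p = -203 (p = 7 - 210 = -203)
Y(C, f) = 41 - f - C*f (Y(C, f) = 64 - (23 + f + C*f) = 64 + (-23 - f - C*f) = 41 - f - C*f)
√(1/(-39989) + Y(-153, p)) = √(1/(-39989) + (41 - 1*(-203) - 1*(-153)*(-203))) = √(-1/39989 + (41 + 203 - 31059)) = √(-1/39989 - 30815) = √(-1232261036/39989) = 2*I*√12319221642151/39989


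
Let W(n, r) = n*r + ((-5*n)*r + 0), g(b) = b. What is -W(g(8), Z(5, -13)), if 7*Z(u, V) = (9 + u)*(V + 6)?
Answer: -448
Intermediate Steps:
Z(u, V) = (6 + V)*(9 + u)/7 (Z(u, V) = ((9 + u)*(V + 6))/7 = ((9 + u)*(6 + V))/7 = ((6 + V)*(9 + u))/7 = (6 + V)*(9 + u)/7)
W(n, r) = -4*n*r (W(n, r) = n*r + (-5*n*r + 0) = n*r - 5*n*r = -4*n*r)
-W(g(8), Z(5, -13)) = -(-4)*8*(54/7 + (6/7)*5 + (9/7)*(-13) + (⅐)*(-13)*5) = -(-4)*8*(54/7 + 30/7 - 117/7 - 65/7) = -(-4)*8*(-14) = -1*448 = -448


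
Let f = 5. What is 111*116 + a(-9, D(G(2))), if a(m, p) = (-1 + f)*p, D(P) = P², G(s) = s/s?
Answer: 12880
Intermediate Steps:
G(s) = 1
a(m, p) = 4*p (a(m, p) = (-1 + 5)*p = 4*p)
111*116 + a(-9, D(G(2))) = 111*116 + 4*1² = 12876 + 4*1 = 12876 + 4 = 12880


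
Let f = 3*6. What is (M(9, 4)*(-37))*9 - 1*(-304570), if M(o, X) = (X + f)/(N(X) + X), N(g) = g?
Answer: 1214617/4 ≈ 3.0365e+5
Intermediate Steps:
f = 18
M(o, X) = (18 + X)/(2*X) (M(o, X) = (X + 18)/(X + X) = (18 + X)/((2*X)) = (18 + X)*(1/(2*X)) = (18 + X)/(2*X))
(M(9, 4)*(-37))*9 - 1*(-304570) = (((½)*(18 + 4)/4)*(-37))*9 - 1*(-304570) = (((½)*(¼)*22)*(-37))*9 + 304570 = ((11/4)*(-37))*9 + 304570 = -407/4*9 + 304570 = -3663/4 + 304570 = 1214617/4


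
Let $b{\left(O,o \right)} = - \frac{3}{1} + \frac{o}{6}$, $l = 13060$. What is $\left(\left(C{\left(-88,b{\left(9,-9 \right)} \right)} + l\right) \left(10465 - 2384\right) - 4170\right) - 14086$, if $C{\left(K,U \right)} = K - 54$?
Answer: $104372102$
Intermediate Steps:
$b{\left(O,o \right)} = -3 + \frac{o}{6}$ ($b{\left(O,o \right)} = \left(-3\right) 1 + o \frac{1}{6} = -3 + \frac{o}{6}$)
$C{\left(K,U \right)} = -54 + K$
$\left(\left(C{\left(-88,b{\left(9,-9 \right)} \right)} + l\right) \left(10465 - 2384\right) - 4170\right) - 14086 = \left(\left(\left(-54 - 88\right) + 13060\right) \left(10465 - 2384\right) - 4170\right) - 14086 = \left(\left(-142 + 13060\right) 8081 - 4170\right) - 14086 = \left(12918 \cdot 8081 - 4170\right) - 14086 = \left(104390358 - 4170\right) - 14086 = 104386188 - 14086 = 104372102$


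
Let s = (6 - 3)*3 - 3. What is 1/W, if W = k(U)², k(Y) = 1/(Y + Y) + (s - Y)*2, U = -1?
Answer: 4/729 ≈ 0.0054870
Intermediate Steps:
s = 6 (s = 3*3 - 3 = 9 - 3 = 6)
k(Y) = 12 + 1/(2*Y) - 2*Y (k(Y) = 1/(Y + Y) + (6 - Y)*2 = 1/(2*Y) + (12 - 2*Y) = 12 + 1/(2*Y) - 2*Y)
W = 729/4 (W = (12 + (½)/(-1) - 2*(-1))² = (12 + (½)*(-1) + 2)² = (12 - ½ + 2)² = (27/2)² = 729/4 ≈ 182.25)
1/W = 1/(729/4) = 4/729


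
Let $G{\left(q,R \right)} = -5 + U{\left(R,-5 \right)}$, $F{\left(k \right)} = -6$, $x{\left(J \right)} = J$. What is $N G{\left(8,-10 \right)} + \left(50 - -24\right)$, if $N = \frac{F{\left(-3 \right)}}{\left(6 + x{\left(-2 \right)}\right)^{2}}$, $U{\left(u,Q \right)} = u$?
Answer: $\frac{637}{8} \approx 79.625$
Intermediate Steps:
$N = - \frac{3}{8}$ ($N = - \frac{6}{\left(6 - 2\right)^{2}} = - \frac{6}{4^{2}} = - \frac{6}{16} = \left(-6\right) \frac{1}{16} = - \frac{3}{8} \approx -0.375$)
$G{\left(q,R \right)} = -5 + R$
$N G{\left(8,-10 \right)} + \left(50 - -24\right) = - \frac{3 \left(-5 - 10\right)}{8} + \left(50 - -24\right) = \left(- \frac{3}{8}\right) \left(-15\right) + \left(50 + 24\right) = \frac{45}{8} + 74 = \frac{637}{8}$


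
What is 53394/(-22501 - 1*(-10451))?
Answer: -26697/6025 ≈ -4.4310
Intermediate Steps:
53394/(-22501 - 1*(-10451)) = 53394/(-22501 + 10451) = 53394/(-12050) = 53394*(-1/12050) = -26697/6025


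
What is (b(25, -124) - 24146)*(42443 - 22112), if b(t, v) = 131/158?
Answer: -77561484147/158 ≈ -4.9090e+8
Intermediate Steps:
b(t, v) = 131/158 (b(t, v) = 131*(1/158) = 131/158)
(b(25, -124) - 24146)*(42443 - 22112) = (131/158 - 24146)*(42443 - 22112) = -3814937/158*20331 = -77561484147/158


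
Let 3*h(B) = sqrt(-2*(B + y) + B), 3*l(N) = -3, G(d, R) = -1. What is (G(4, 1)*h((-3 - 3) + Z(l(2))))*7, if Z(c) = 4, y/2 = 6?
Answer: -7*I*sqrt(22)/3 ≈ -10.944*I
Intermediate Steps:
y = 12 (y = 2*6 = 12)
l(N) = -1 (l(N) = (1/3)*(-3) = -1)
h(B) = sqrt(-24 - B)/3 (h(B) = sqrt(-2*(B + 12) + B)/3 = sqrt(-2*(12 + B) + B)/3 = sqrt((-24 - 2*B) + B)/3 = sqrt(-24 - B)/3)
(G(4, 1)*h((-3 - 3) + Z(l(2))))*7 = -sqrt(-24 - ((-3 - 3) + 4))/3*7 = -sqrt(-24 - (-6 + 4))/3*7 = -sqrt(-24 - 1*(-2))/3*7 = -sqrt(-24 + 2)/3*7 = -sqrt(-22)/3*7 = -I*sqrt(22)/3*7 = -7*I*sqrt(22)/3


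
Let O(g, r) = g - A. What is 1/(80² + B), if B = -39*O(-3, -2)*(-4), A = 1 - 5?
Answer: 1/6556 ≈ 0.00015253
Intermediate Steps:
A = -4
O(g, r) = 4 + g (O(g, r) = g - 1*(-4) = g + 4 = 4 + g)
B = 156 (B = -39*(4 - 3)*(-4) = -39*1*(-4) = -39*(-4) = 156)
1/(80² + B) = 1/(80² + 156) = 1/(6400 + 156) = 1/6556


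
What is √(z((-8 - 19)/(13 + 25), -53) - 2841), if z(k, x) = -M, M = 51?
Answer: 2*I*√723 ≈ 53.777*I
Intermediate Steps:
z(k, x) = -51 (z(k, x) = -1*51 = -51)
√(z((-8 - 19)/(13 + 25), -53) - 2841) = √(-51 - 2841) = √(-2892) = 2*I*√723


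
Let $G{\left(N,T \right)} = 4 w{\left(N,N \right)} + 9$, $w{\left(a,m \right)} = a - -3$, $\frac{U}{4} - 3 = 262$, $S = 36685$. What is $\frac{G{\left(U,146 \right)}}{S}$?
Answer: $\frac{4261}{36685} \approx 0.11615$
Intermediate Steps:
$U = 1060$ ($U = 12 + 4 \cdot 262 = 12 + 1048 = 1060$)
$w{\left(a,m \right)} = 3 + a$ ($w{\left(a,m \right)} = a + 3 = 3 + a$)
$G{\left(N,T \right)} = 21 + 4 N$ ($G{\left(N,T \right)} = 4 \left(3 + N\right) + 9 = \left(12 + 4 N\right) + 9 = 21 + 4 N$)
$\frac{G{\left(U,146 \right)}}{S} = \frac{21 + 4 \cdot 1060}{36685} = \left(21 + 4240\right) \frac{1}{36685} = 4261 \cdot \frac{1}{36685} = \frac{4261}{36685}$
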